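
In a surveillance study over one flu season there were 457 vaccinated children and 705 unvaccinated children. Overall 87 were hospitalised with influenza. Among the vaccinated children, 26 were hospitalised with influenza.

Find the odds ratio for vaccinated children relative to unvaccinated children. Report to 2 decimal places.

vaccinated children without the outcome: 457 − 26 = 431
unvaccinated children with the outcome: 87 − 26 = 61
unvaccinated children without the outcome: 705 − 61 = 644
OR = (26 × 644) / (431 × 61) = 16744/26291 ≈ 0.64

OR = 0.64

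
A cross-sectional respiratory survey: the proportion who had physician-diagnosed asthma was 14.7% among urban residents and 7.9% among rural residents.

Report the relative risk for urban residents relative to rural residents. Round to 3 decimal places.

RR = 0.1470 / 0.0790 = 1.861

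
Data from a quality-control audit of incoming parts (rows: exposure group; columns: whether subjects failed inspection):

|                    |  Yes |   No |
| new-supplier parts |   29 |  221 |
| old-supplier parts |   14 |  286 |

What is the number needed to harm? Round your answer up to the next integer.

NNH = 15

risk, new-supplier parts = 29/250 = 0.116000
risk, old-supplier parts = 14/300 = 0.046667
absolute risk difference = 0.069333
1 / 0.069333 = 14.423 → round up → 15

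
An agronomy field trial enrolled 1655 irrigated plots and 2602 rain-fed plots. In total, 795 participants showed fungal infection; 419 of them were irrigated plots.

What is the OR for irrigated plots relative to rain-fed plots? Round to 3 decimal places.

2.007

irrigated plots without the outcome: 1655 − 419 = 1236
rain-fed plots with the outcome: 795 − 419 = 376
rain-fed plots without the outcome: 2602 − 376 = 2226
OR = (419 × 2226) / (1236 × 376) = 932694/464736 ≈ 2.007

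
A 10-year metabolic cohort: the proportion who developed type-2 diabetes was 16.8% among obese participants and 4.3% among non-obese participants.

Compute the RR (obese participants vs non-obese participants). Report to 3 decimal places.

RR = 0.16800 / 0.04300 = 3.907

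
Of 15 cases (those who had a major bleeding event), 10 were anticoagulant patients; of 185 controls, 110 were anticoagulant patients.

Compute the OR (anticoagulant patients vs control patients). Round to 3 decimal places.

OR = (10 × 75) / (110 × 5) = 750/550 ≈ 1.364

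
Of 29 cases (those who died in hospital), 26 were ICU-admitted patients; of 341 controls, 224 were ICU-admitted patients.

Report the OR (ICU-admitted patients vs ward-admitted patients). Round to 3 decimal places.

OR = (26 × 117) / (224 × 3) = 3042/672 ≈ 4.527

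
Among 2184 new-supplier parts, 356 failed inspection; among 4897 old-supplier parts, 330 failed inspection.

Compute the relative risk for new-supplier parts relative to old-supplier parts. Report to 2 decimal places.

RR = 2.42

risk, new-supplier parts = 356/2184 = 0.1630
risk, old-supplier parts = 330/4897 = 0.0674
RR = 0.1630 / 0.0674 = 2.42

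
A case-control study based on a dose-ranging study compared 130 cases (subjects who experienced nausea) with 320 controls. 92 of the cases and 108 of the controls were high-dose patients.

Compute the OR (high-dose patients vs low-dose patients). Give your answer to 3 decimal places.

OR = (92 × 212) / (108 × 38) = 19504/4104 ≈ 4.752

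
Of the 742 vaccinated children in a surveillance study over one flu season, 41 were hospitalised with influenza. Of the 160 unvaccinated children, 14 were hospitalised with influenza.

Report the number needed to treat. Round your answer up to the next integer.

risk, vaccinated children = 41/742 = 0.055256
risk, unvaccinated children = 14/160 = 0.087500
absolute risk difference = 0.032244
1 / 0.032244 = 31.014 → round up → 32

32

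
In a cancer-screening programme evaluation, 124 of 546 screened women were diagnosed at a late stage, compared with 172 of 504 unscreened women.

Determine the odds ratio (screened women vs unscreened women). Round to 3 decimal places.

OR = (124 × 332) / (422 × 172) = 41168/72584 ≈ 0.567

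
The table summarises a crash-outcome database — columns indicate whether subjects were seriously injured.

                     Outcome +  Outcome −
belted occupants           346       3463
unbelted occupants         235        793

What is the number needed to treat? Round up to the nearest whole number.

risk, belted occupants = 346/3809 = 0.090837
risk, unbelted occupants = 235/1028 = 0.228599
absolute risk difference = 0.137762
1 / 0.137762 = 7.259 → round up → 8

8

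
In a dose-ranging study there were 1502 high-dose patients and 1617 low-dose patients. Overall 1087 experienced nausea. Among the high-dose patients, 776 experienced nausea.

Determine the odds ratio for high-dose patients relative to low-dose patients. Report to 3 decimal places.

4.489

high-dose patients without the outcome: 1502 − 776 = 726
low-dose patients with the outcome: 1087 − 776 = 311
low-dose patients without the outcome: 1617 − 311 = 1306
odds, high-dose patients = 776/726 = 1.0689
odds, low-dose patients = 311/1306 = 0.2381
OR = 1.0689 / 0.2381 = 4.489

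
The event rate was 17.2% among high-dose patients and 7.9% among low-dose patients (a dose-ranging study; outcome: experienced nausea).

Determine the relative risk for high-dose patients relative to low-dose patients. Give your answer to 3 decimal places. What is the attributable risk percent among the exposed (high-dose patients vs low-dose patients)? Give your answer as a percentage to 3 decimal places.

RR = 0.1720 / 0.0790 = 2.177
AR% = (0.1720 − 0.0790) / 0.1720 = 0.5407 → 54.070%

RR = 2.177; AR% = 54.070%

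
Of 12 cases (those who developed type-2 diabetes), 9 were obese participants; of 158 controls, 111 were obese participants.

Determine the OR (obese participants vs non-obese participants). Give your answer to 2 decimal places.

OR = (9 × 47) / (111 × 3) = 423/333 ≈ 1.27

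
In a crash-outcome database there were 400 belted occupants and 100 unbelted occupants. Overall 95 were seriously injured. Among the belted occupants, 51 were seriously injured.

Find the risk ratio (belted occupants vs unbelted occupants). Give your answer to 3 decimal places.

0.290

belted occupants without the outcome: 400 − 51 = 349
unbelted occupants with the outcome: 95 − 51 = 44
unbelted occupants without the outcome: 100 − 44 = 56
risk, belted occupants = 51/400 = 0.1275
risk, unbelted occupants = 44/100 = 0.4400
RR = 0.1275 / 0.4400 = 0.290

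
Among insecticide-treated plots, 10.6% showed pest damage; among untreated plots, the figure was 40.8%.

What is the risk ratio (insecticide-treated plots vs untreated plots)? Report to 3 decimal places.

RR = 0.1060 / 0.4080 = 0.260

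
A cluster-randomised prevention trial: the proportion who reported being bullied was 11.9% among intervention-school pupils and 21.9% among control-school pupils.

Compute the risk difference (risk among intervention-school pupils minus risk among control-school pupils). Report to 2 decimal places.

risk difference = 0.1190 − 0.2190 = -0.10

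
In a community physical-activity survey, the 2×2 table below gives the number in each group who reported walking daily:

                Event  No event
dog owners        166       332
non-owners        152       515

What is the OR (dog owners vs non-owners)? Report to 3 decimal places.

OR = (166 × 515) / (332 × 152) = 85490/50464 ≈ 1.694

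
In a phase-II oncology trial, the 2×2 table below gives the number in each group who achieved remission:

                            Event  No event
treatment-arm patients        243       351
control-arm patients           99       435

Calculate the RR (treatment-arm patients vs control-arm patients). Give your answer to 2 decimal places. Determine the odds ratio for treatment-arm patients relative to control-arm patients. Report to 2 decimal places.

risk, treatment-arm patients = 243/594 = 0.4091
risk, control-arm patients = 99/534 = 0.1854
RR = 0.4091 / 0.1854 = 2.21
odds, treatment-arm patients = 243/351 = 0.6923
odds, control-arm patients = 99/435 = 0.2276
OR = 0.6923 / 0.2276 = 3.04

RR = 2.21; OR = 3.04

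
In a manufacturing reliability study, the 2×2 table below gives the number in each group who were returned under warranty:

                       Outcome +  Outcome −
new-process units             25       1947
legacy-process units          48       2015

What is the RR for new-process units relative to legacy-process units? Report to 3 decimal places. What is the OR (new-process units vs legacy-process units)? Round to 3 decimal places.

risk, new-process units = 25/1972 = 0.01268
risk, legacy-process units = 48/2063 = 0.02327
RR = 0.01268 / 0.02327 = 0.545
OR = (25 × 2015) / (1947 × 48) = 50375/93456 ≈ 0.539

RR = 0.545; OR = 0.539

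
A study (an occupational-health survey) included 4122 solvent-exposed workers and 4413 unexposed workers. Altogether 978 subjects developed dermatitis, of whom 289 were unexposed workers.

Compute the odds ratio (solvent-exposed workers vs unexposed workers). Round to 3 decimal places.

solvent-exposed workers with the outcome: 978 − 289 = 689
solvent-exposed workers without the outcome: 4122 − 689 = 3433
unexposed workers without the outcome: 4413 − 289 = 4124
OR = (689 × 4124) / (3433 × 289) = 2841436/992137 ≈ 2.864

2.864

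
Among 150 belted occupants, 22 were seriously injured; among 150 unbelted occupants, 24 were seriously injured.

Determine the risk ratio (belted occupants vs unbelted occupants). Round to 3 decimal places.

RR ≈ 0.917

risk, belted occupants = 22/150 = 0.1467
risk, unbelted occupants = 24/150 = 0.1600
RR = 0.1467 / 0.1600 = 0.917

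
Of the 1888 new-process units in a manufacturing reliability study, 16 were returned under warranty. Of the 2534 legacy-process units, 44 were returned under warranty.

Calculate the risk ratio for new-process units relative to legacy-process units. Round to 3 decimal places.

0.488

risk, new-process units = 16/1888 = 0.00847
risk, legacy-process units = 44/2534 = 0.01736
RR = 0.00847 / 0.01736 = 0.488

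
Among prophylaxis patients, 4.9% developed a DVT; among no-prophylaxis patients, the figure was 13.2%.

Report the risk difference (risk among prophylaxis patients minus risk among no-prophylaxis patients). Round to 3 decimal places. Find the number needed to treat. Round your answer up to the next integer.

RD = -0.083; NNT = 13

risk difference = 0.04900 − 0.13200 = -0.083
absolute risk difference = 0.083000
1 / 0.083000 = 12.048 → round up → 13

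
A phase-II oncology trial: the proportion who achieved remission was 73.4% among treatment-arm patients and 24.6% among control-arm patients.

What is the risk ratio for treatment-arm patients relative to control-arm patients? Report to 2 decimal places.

RR = 0.7340 / 0.2460 = 2.98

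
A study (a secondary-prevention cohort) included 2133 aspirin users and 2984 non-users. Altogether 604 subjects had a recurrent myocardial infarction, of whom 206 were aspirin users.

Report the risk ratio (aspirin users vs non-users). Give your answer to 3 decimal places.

0.724

aspirin users without the outcome: 2133 − 206 = 1927
non-users with the outcome: 604 − 206 = 398
non-users without the outcome: 2984 − 398 = 2586
risk, aspirin users = 206/2133 = 0.0966
risk, non-users = 398/2984 = 0.1334
RR = 0.0966 / 0.1334 = 0.724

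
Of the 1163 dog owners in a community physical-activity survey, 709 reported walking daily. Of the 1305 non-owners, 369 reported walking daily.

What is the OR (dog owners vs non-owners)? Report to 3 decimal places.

OR = (709 × 936) / (454 × 369) = 663624/167526 ≈ 3.961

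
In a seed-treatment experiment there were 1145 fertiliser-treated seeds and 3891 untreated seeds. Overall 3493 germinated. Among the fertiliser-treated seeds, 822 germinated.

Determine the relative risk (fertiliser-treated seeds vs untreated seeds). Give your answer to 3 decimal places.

RR ≈ 1.046

fertiliser-treated seeds without the outcome: 1145 − 822 = 323
untreated seeds with the outcome: 3493 − 822 = 2671
untreated seeds without the outcome: 3891 − 2671 = 1220
risk, fertiliser-treated seeds = 822/1145 = 0.7179
risk, untreated seeds = 2671/3891 = 0.6865
RR = 0.7179 / 0.6865 = 1.046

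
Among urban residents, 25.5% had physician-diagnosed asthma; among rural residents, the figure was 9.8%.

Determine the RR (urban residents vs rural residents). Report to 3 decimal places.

RR = 0.2550 / 0.0980 = 2.602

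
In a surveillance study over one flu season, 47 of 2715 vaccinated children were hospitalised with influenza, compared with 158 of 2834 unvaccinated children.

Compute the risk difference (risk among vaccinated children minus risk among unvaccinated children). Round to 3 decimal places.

risk, vaccinated children = 47/2715 = 0.01731
risk, unvaccinated children = 158/2834 = 0.05575
risk difference = 0.01731 − 0.05575 = -0.038

RD = -0.038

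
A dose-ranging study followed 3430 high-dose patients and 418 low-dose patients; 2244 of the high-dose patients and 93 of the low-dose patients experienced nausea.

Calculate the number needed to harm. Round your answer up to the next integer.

risk, high-dose patients = 2244/3430 = 0.654227
risk, low-dose patients = 93/418 = 0.222488
absolute risk difference = 0.431739
1 / 0.431739 = 2.316 → round up → 3

3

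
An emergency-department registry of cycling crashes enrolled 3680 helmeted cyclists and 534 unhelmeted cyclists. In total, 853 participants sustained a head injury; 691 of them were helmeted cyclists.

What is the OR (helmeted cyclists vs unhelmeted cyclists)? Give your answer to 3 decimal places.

helmeted cyclists without the outcome: 3680 − 691 = 2989
unhelmeted cyclists with the outcome: 853 − 691 = 162
unhelmeted cyclists without the outcome: 534 − 162 = 372
odds, helmeted cyclists = 691/2989 = 0.2312
odds, unhelmeted cyclists = 162/372 = 0.4355
OR = 0.2312 / 0.4355 = 0.531

OR = 0.531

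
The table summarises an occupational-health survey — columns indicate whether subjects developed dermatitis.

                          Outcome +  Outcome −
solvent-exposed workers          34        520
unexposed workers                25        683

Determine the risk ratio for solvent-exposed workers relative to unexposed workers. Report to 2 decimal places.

risk, solvent-exposed workers = 34/554 = 0.06137
risk, unexposed workers = 25/708 = 0.03531
RR = 0.06137 / 0.03531 = 1.74

1.74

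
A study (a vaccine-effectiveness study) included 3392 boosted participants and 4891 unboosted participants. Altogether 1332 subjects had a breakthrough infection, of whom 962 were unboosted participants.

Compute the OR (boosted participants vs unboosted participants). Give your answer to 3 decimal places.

boosted participants with the outcome: 1332 − 962 = 370
boosted participants without the outcome: 3392 − 370 = 3022
unboosted participants without the outcome: 4891 − 962 = 3929
OR = (370 × 3929) / (3022 × 962) = 1453730/2907164 ≈ 0.500

0.500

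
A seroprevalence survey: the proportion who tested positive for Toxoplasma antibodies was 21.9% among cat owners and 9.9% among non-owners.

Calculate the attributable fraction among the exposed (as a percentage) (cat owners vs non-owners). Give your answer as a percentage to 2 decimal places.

AR% = (0.2190 − 0.0990) / 0.2190 = 0.5479 → 54.79%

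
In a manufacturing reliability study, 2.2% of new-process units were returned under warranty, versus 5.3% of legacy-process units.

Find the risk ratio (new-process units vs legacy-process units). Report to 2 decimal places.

RR = 0.02200 / 0.05300 = 0.42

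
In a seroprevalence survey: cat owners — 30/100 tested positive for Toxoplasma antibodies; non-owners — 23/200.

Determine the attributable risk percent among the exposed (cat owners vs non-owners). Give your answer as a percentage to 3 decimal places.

risk, cat owners = 30/100 = 0.3000
risk, non-owners = 23/200 = 0.1150
AR% = (0.3000 − 0.1150) / 0.3000 = 0.6167 → 61.667%

AR% ≈ 61.667%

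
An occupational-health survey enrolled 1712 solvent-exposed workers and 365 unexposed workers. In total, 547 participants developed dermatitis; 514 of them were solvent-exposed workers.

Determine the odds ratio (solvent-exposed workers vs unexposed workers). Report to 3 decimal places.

4.316

solvent-exposed workers without the outcome: 1712 − 514 = 1198
unexposed workers with the outcome: 547 − 514 = 33
unexposed workers without the outcome: 365 − 33 = 332
OR = (514 × 332) / (1198 × 33) = 170648/39534 ≈ 4.316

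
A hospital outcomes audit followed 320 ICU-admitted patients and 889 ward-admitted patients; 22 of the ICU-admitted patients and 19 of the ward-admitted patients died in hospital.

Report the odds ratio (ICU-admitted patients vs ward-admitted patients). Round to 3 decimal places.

OR = (22 × 870) / (298 × 19) = 19140/5662 ≈ 3.380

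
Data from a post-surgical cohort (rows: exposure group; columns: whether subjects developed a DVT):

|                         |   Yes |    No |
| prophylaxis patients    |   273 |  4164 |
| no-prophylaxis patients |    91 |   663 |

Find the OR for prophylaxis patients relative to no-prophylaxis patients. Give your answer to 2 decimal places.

OR = (273 × 663) / (4164 × 91) = 180999/378924 ≈ 0.48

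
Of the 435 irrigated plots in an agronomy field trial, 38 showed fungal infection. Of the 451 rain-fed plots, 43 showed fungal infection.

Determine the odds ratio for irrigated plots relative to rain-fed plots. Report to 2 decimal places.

OR = (38 × 408) / (397 × 43) = 15504/17071 ≈ 0.91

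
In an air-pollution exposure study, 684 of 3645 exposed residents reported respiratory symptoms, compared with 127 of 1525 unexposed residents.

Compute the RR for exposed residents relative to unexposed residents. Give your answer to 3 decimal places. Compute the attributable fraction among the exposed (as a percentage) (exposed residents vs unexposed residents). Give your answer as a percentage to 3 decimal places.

risk, exposed residents = 684/3645 = 0.1877
risk, unexposed residents = 127/1525 = 0.0833
RR = 0.1877 / 0.0833 = 2.253
AR% = (0.1877 − 0.0833) / 0.1877 = 0.5562 → 55.621%

RR = 2.253; AR% = 55.621%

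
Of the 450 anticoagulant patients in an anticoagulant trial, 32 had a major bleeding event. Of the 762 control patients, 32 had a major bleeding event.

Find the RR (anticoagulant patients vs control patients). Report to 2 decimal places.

risk, anticoagulant patients = 32/450 = 0.07111
risk, control patients = 32/762 = 0.04199
RR = 0.07111 / 0.04199 = 1.69

RR = 1.69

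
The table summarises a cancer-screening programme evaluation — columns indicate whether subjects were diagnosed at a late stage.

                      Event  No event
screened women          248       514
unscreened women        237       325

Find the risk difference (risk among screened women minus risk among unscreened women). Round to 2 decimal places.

risk, screened women = 248/762 = 0.3255
risk, unscreened women = 237/562 = 0.4217
risk difference = 0.3255 − 0.4217 = -0.10

-0.10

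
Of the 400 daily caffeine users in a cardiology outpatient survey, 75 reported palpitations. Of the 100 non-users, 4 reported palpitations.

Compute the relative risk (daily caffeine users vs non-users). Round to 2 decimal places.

4.69

risk, daily caffeine users = 75/400 = 0.18750
risk, non-users = 4/100 = 0.04000
RR = 0.18750 / 0.04000 = 4.69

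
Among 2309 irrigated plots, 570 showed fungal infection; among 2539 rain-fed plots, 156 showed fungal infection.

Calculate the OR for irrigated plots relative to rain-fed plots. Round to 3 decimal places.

OR = (570 × 2383) / (1739 × 156) = 1358310/271284 ≈ 5.007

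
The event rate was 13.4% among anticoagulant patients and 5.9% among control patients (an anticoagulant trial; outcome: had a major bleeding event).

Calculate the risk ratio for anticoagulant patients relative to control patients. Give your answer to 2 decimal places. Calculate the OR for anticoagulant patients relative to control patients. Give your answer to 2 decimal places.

RR = 0.1340 / 0.0590 = 2.27
odds, anticoagulant patients = 0.1340/0.8660 = 0.1547
odds, control patients = 0.0590/0.9410 = 0.0627
OR = 0.1547 / 0.0627 = 2.47

RR = 2.27; OR = 2.47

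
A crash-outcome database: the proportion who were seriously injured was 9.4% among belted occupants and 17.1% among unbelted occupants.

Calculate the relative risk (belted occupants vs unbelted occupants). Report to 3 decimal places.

RR = 0.0940 / 0.1710 = 0.550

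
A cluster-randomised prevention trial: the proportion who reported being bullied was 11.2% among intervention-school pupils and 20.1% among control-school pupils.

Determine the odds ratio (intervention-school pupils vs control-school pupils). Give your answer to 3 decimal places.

odds, intervention-school pupils = 0.1120/0.8880 = 0.1261
odds, control-school pupils = 0.2010/0.7990 = 0.2516
OR = 0.1261 / 0.2516 = 0.501

0.501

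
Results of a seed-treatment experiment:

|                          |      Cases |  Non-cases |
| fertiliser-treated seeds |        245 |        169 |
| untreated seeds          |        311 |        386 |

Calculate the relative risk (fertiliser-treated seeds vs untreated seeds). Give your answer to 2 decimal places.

1.33

risk, fertiliser-treated seeds = 245/414 = 0.5918
risk, untreated seeds = 311/697 = 0.4462
RR = 0.5918 / 0.4462 = 1.33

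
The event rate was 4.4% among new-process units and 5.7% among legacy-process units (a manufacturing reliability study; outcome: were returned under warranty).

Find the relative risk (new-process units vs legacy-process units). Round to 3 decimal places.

RR = 0.04400 / 0.05700 = 0.772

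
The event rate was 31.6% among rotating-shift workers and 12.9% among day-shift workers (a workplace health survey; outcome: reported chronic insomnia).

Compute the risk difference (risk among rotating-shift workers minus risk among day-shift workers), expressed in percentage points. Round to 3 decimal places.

RD ≈ 18.700

risk difference = 0.3160 − 0.1290 = 0.1870 → 18.700 percentage points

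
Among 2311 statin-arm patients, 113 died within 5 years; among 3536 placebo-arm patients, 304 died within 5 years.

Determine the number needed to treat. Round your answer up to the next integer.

NNT = 27

risk, statin-arm patients = 113/2311 = 0.048897
risk, placebo-arm patients = 304/3536 = 0.085973
absolute risk difference = 0.037076
1 / 0.037076 = 26.972 → round up → 27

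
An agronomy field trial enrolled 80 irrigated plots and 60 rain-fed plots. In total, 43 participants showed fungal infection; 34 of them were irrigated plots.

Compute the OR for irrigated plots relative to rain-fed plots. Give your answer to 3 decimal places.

irrigated plots without the outcome: 80 − 34 = 46
rain-fed plots with the outcome: 43 − 34 = 9
rain-fed plots without the outcome: 60 − 9 = 51
odds, irrigated plots = 34/46 = 0.7391
odds, rain-fed plots = 9/51 = 0.1765
OR = 0.7391 / 0.1765 = 4.188

OR ≈ 4.188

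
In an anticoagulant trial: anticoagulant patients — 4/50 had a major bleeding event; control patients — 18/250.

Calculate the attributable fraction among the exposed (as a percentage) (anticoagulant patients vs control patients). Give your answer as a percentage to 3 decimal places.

AR%: 10.000%

risk, anticoagulant patients = 4/50 = 0.0800
risk, control patients = 18/250 = 0.0720
AR% = (0.0800 − 0.0720) / 0.0800 = 0.1000 → 10.000%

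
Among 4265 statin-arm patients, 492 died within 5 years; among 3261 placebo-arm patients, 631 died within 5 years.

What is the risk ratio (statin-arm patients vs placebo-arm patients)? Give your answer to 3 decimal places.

RR: 0.596

risk, statin-arm patients = 492/4265 = 0.1154
risk, placebo-arm patients = 631/3261 = 0.1935
RR = 0.1154 / 0.1935 = 0.596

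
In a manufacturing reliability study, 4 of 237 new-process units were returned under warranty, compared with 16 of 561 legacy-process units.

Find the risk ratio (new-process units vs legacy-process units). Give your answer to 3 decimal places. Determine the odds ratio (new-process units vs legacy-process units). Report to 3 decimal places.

risk, new-process units = 4/237 = 0.01688
risk, legacy-process units = 16/561 = 0.02852
RR = 0.01688 / 0.02852 = 0.592
OR = (4 × 545) / (233 × 16) = 2180/3728 ≈ 0.585

RR = 0.592; OR = 0.585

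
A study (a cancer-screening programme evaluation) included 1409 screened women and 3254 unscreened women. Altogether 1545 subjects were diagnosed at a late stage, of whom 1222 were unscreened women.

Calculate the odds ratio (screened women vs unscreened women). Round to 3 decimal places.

OR = 0.495

screened women with the outcome: 1545 − 1222 = 323
screened women without the outcome: 1409 − 323 = 1086
unscreened women without the outcome: 3254 − 1222 = 2032
odds, screened women = 323/1086 = 0.2974
odds, unscreened women = 1222/2032 = 0.6014
OR = 0.2974 / 0.6014 = 0.495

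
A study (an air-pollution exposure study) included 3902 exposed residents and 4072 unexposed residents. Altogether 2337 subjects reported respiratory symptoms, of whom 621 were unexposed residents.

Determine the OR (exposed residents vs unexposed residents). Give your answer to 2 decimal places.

4.36

exposed residents with the outcome: 2337 − 621 = 1716
exposed residents without the outcome: 3902 − 1716 = 2186
unexposed residents without the outcome: 4072 − 621 = 3451
OR = (1716 × 3451) / (2186 × 621) = 5921916/1357506 ≈ 4.36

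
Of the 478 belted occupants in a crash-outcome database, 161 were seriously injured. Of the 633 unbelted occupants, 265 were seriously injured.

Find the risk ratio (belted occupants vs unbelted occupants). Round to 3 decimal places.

risk, belted occupants = 161/478 = 0.3368
risk, unbelted occupants = 265/633 = 0.4186
RR = 0.3368 / 0.4186 = 0.805

RR = 0.805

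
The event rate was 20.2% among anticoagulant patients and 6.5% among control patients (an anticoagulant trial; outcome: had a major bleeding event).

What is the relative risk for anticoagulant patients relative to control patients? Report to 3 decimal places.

RR = 0.2020 / 0.0650 = 3.108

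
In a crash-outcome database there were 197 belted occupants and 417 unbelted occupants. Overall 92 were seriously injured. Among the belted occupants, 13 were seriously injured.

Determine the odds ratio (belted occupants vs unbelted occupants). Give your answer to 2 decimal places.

0.30

belted occupants without the outcome: 197 − 13 = 184
unbelted occupants with the outcome: 92 − 13 = 79
unbelted occupants without the outcome: 417 − 79 = 338
odds, belted occupants = 13/184 = 0.0707
odds, unbelted occupants = 79/338 = 0.2337
OR = 0.0707 / 0.2337 = 0.30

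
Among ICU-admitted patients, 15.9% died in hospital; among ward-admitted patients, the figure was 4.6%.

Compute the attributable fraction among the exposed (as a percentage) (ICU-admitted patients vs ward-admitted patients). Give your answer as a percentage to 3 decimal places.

AR% = (0.15900 − 0.04600) / 0.15900 = 0.7107 → 71.069%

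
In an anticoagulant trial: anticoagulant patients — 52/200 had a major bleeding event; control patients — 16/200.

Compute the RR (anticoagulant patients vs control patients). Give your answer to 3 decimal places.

risk, anticoagulant patients = 52/200 = 0.2600
risk, control patients = 16/200 = 0.0800
RR = 0.2600 / 0.0800 = 3.250

RR ≈ 3.250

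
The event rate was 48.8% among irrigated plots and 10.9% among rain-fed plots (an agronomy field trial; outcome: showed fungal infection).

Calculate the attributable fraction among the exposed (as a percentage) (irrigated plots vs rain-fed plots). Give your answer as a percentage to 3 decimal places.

AR% = (0.4880 − 0.1090) / 0.4880 = 0.7766 → 77.664%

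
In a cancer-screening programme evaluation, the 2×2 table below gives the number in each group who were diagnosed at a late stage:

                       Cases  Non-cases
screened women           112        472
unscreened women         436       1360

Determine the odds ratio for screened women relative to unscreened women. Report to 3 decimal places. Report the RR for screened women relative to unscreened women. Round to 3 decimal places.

odds, screened women = 112/472 = 0.2373
odds, unscreened women = 436/1360 = 0.3206
OR = 0.2373 / 0.3206 = 0.740
risk, screened women = 112/584 = 0.1918
risk, unscreened women = 436/1796 = 0.2428
RR = 0.1918 / 0.2428 = 0.790

OR = 0.740; RR = 0.790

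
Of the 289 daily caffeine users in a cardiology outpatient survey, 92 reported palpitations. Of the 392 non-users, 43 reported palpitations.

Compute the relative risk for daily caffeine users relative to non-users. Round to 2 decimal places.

RR = 2.90

risk, daily caffeine users = 92/289 = 0.3183
risk, non-users = 43/392 = 0.1097
RR = 0.3183 / 0.1097 = 2.90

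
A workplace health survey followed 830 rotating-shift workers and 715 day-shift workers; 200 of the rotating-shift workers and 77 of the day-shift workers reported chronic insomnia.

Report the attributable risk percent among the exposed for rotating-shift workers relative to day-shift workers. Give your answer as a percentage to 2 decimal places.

risk, rotating-shift workers = 200/830 = 0.2410
risk, day-shift workers = 77/715 = 0.1077
AR% = (0.2410 − 0.1077) / 0.2410 = 0.5531 → 55.31%

55.31%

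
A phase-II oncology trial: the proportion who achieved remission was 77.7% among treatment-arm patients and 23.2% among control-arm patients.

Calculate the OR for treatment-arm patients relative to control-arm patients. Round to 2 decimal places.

odds, treatment-arm patients = 0.7770/0.2230 = 3.4843
odds, control-arm patients = 0.2320/0.7680 = 0.3021
OR = 3.4843 / 0.3021 = 11.53

11.53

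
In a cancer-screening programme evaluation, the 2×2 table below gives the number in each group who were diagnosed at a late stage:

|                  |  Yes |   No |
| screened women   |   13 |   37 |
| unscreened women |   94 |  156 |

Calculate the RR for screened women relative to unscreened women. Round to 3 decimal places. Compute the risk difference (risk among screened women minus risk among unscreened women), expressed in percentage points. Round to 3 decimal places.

risk, screened women = 13/50 = 0.2600
risk, unscreened women = 94/250 = 0.3760
RR = 0.2600 / 0.3760 = 0.691
risk difference = 0.2600 − 0.3760 = -0.1160 → -11.600 percentage points

RR = 0.691; RD = -11.600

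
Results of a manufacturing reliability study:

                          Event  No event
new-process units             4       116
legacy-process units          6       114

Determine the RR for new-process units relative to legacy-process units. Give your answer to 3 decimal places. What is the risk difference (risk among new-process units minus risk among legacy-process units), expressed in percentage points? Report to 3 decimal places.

RR = 0.667; RD = -1.667

risk, new-process units = 4/120 = 0.03333
risk, legacy-process units = 6/120 = 0.05000
RR = 0.03333 / 0.05000 = 0.667
risk difference = 0.03333 − 0.05000 = -0.01667 → -1.667 percentage points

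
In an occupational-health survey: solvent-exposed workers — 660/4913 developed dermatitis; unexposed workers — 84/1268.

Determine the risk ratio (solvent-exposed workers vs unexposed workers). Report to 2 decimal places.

risk, solvent-exposed workers = 660/4913 = 0.1343
risk, unexposed workers = 84/1268 = 0.0662
RR = 0.1343 / 0.0662 = 2.03

RR: 2.03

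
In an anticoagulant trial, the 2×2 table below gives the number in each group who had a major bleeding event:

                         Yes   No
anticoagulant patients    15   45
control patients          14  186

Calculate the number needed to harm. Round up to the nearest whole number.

risk, anticoagulant patients = 15/60 = 0.250000
risk, control patients = 14/200 = 0.070000
absolute risk difference = 0.180000
1 / 0.180000 = 5.556 → round up → 6

NNH ≈ 6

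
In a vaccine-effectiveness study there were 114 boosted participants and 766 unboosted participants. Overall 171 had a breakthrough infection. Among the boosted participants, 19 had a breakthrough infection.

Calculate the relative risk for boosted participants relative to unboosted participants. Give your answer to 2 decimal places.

RR = 0.84

boosted participants without the outcome: 114 − 19 = 95
unboosted participants with the outcome: 171 − 19 = 152
unboosted participants without the outcome: 766 − 152 = 614
risk, boosted participants = 19/114 = 0.1667
risk, unboosted participants = 152/766 = 0.1984
RR = 0.1667 / 0.1984 = 0.84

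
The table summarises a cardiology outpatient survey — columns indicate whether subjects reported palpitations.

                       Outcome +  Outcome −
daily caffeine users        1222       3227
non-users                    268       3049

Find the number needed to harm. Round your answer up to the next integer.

risk, daily caffeine users = 1222/4449 = 0.274668
risk, non-users = 268/3317 = 0.080796
absolute risk difference = 0.193873
1 / 0.193873 = 5.158 → round up → 6

6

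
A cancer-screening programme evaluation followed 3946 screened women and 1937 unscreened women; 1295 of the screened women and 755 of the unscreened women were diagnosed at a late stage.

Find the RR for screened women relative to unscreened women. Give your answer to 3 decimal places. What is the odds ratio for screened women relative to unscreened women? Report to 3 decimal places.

risk, screened women = 1295/3946 = 0.3282
risk, unscreened women = 755/1937 = 0.3898
RR = 0.3282 / 0.3898 = 0.842
OR = (1295 × 1182) / (2651 × 755) = 1530690/2001505 ≈ 0.765

RR = 0.842; OR = 0.765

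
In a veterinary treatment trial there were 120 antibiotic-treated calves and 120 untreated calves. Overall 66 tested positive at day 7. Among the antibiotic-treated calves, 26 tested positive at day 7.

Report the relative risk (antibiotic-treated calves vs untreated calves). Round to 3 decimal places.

RR ≈ 0.650

antibiotic-treated calves without the outcome: 120 − 26 = 94
untreated calves with the outcome: 66 − 26 = 40
untreated calves without the outcome: 120 − 40 = 80
risk, antibiotic-treated calves = 26/120 = 0.2167
risk, untreated calves = 40/120 = 0.3333
RR = 0.2167 / 0.3333 = 0.650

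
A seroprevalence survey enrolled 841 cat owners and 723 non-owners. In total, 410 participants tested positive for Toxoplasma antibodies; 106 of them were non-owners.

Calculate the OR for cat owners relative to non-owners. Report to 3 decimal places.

3.295

cat owners with the outcome: 410 − 106 = 304
cat owners without the outcome: 841 − 304 = 537
non-owners without the outcome: 723 − 106 = 617
OR = (304 × 617) / (537 × 106) = 187568/56922 ≈ 3.295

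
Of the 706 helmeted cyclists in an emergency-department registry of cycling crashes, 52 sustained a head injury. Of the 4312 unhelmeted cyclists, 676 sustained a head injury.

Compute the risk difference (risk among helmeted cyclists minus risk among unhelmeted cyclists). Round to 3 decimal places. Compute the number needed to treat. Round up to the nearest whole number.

risk, helmeted cyclists = 52/706 = 0.0737
risk, unhelmeted cyclists = 676/4312 = 0.1568
risk difference = 0.0737 − 0.1568 = -0.083
absolute risk difference = 0.083117
1 / 0.083117 = 12.031 → round up → 13

RD = -0.083; NNT = 13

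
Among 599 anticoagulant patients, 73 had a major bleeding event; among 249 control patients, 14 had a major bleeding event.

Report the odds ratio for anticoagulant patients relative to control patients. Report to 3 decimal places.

OR = (73 × 235) / (526 × 14) = 17155/7364 ≈ 2.330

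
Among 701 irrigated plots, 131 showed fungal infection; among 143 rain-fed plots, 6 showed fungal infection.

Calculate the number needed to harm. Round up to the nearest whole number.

risk, irrigated plots = 131/701 = 0.186876
risk, rain-fed plots = 6/143 = 0.041958
absolute risk difference = 0.144918
1 / 0.144918 = 6.900 → round up → 7

7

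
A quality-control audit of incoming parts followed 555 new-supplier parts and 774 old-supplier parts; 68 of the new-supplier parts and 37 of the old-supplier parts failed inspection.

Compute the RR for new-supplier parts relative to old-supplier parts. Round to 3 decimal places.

risk, new-supplier parts = 68/555 = 0.12252
risk, old-supplier parts = 37/774 = 0.04780
RR = 0.12252 / 0.04780 = 2.563

2.563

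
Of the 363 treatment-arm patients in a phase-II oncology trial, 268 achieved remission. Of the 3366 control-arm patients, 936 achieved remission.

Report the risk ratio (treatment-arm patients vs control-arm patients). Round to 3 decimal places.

RR = 2.655

risk, treatment-arm patients = 268/363 = 0.7383
risk, control-arm patients = 936/3366 = 0.2781
RR = 0.7383 / 0.2781 = 2.655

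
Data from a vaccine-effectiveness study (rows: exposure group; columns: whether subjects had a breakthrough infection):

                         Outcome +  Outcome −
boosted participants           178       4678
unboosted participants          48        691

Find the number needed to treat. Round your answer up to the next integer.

NNT: 36

risk, boosted participants = 178/4856 = 0.036656
risk, unboosted participants = 48/739 = 0.064953
absolute risk difference = 0.028297
1 / 0.028297 = 35.339 → round up → 36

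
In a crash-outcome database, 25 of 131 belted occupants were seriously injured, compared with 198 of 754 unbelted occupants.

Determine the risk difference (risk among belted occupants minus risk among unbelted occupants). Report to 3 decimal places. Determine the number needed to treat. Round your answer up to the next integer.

RD = -0.072; NNT = 14

risk, belted occupants = 25/131 = 0.1908
risk, unbelted occupants = 198/754 = 0.2626
risk difference = 0.1908 − 0.2626 = -0.072
absolute risk difference = 0.071760
1 / 0.071760 = 13.935 → round up → 14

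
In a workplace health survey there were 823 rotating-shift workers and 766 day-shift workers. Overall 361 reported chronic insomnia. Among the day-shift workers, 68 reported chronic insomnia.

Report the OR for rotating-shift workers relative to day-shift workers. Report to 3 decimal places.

OR = 5.675

rotating-shift workers with the outcome: 361 − 68 = 293
rotating-shift workers without the outcome: 823 − 293 = 530
day-shift workers without the outcome: 766 − 68 = 698
OR = (293 × 698) / (530 × 68) = 204514/36040 ≈ 5.675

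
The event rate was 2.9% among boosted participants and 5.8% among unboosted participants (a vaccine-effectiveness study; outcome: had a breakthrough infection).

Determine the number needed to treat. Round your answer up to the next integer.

absolute risk difference = 0.029000
1 / 0.029000 = 34.483 → round up → 35

NNT = 35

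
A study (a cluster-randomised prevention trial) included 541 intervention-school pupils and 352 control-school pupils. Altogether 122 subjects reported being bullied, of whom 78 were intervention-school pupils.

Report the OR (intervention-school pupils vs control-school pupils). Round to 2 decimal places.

intervention-school pupils without the outcome: 541 − 78 = 463
control-school pupils with the outcome: 122 − 78 = 44
control-school pupils without the outcome: 352 − 44 = 308
OR = (78 × 308) / (463 × 44) = 24024/20372 ≈ 1.18

OR: 1.18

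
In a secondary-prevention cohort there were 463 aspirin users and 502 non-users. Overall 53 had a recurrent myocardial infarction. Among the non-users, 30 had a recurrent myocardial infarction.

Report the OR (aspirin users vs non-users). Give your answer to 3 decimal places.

aspirin users with the outcome: 53 − 30 = 23
aspirin users without the outcome: 463 − 23 = 440
non-users without the outcome: 502 − 30 = 472
OR = (23 × 472) / (440 × 30) = 10856/13200 ≈ 0.822

0.822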